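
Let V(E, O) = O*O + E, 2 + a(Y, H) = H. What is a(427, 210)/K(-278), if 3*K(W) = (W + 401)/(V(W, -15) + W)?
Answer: -68848/41 ≈ -1679.2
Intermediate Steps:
a(Y, H) = -2 + H
V(E, O) = E + O**2 (V(E, O) = O**2 + E = E + O**2)
K(W) = (401 + W)/(3*(225 + 2*W)) (K(W) = ((W + 401)/((W + (-15)**2) + W))/3 = ((401 + W)/((W + 225) + W))/3 = ((401 + W)/((225 + W) + W))/3 = ((401 + W)/(225 + 2*W))/3 = (401 + W)/(3*(225 + 2*W)))
a(427, 210)/K(-278) = (-2 + 210)/(((401 - 278)/(3*(225 + 2*(-278))))) = 208/(((1/3)*123/(225 - 556))) = 208/(((1/3)*123/(-331))) = 208/(((1/3)*(-1/331)*123)) = 208/(-41/331) = 208*(-331/41) = -68848/41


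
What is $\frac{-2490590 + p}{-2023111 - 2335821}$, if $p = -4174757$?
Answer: $\frac{6665347}{4358932} \approx 1.5291$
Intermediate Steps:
$\frac{-2490590 + p}{-2023111 - 2335821} = \frac{-2490590 - 4174757}{-2023111 - 2335821} = - \frac{6665347}{-4358932} = \left(-6665347\right) \left(- \frac{1}{4358932}\right) = \frac{6665347}{4358932}$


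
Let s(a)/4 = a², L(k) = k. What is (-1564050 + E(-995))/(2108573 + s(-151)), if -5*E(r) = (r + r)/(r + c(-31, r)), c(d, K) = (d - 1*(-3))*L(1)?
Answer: -1600023548/2250371871 ≈ -0.71100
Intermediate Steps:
c(d, K) = 3 + d (c(d, K) = (d - 1*(-3))*1 = (d + 3)*1 = (3 + d)*1 = 3 + d)
s(a) = 4*a²
E(r) = -2*r/(5*(-28 + r)) (E(r) = -(r + r)/(5*(r + (3 - 31))) = -2*r/(5*(r - 28)) = -2*r/(5*(-28 + r)))
(-1564050 + E(-995))/(2108573 + s(-151)) = (-1564050 - 2*(-995)/(-140 + 5*(-995)))/(2108573 + 4*(-151)²) = (-1564050 - 2*(-995)/(-140 - 4975))/(2108573 + 4*22801) = (-1564050 - 2*(-995)/(-5115))/(2108573 + 91204) = (-1564050 - 2*(-995)*(-1/5115))/2199777 = (-1564050 - 398/1023)*(1/2199777) = -1600023548/1023*1/2199777 = -1600023548/2250371871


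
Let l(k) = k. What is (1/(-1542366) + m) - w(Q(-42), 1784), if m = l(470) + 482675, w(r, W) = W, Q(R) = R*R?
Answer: 742434840125/1542366 ≈ 4.8136e+5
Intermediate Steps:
Q(R) = R²
m = 483145 (m = 470 + 482675 = 483145)
(1/(-1542366) + m) - w(Q(-42), 1784) = (1/(-1542366) + 483145) - 1*1784 = (-1/1542366 + 483145) - 1784 = 745186421069/1542366 - 1784 = 742434840125/1542366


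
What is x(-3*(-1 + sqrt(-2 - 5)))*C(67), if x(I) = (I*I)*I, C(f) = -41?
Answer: 22140 - 4428*I*sqrt(7) ≈ 22140.0 - 11715.0*I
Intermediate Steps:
x(I) = I**3 (x(I) = I**2*I = I**3)
x(-3*(-1 + sqrt(-2 - 5)))*C(67) = (-3*(-1 + sqrt(-2 - 5)))**3*(-41) = (-3*(-1 + sqrt(-7)))**3*(-41) = (-3*(-1 + I*sqrt(7)))**3*(-41) = (3 - 3*I*sqrt(7))**3*(-41) = -41*(3 - 3*I*sqrt(7))**3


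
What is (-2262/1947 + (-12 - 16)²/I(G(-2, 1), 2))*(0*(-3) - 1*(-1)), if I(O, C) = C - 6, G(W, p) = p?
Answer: -127958/649 ≈ -197.16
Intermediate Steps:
I(O, C) = -6 + C
(-2262/1947 + (-12 - 16)²/I(G(-2, 1), 2))*(0*(-3) - 1*(-1)) = (-2262/1947 + (-12 - 16)²/(-6 + 2))*(0*(-3) - 1*(-1)) = (-2262*1/1947 + (-28)²/(-4))*(0 + 1) = (-754/649 + 784*(-¼))*1 = (-754/649 - 196)*1 = -127958/649*1 = -127958/649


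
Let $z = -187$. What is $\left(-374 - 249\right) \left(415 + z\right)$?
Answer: $-142044$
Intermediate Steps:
$\left(-374 - 249\right) \left(415 + z\right) = \left(-374 - 249\right) \left(415 - 187\right) = \left(-623\right) 228 = -142044$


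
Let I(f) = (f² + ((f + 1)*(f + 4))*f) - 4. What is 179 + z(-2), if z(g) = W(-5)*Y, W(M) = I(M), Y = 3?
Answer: 182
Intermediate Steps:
I(f) = -4 + f² + f*(1 + f)*(4 + f) (I(f) = (f² + ((1 + f)*(4 + f))*f) - 4 = (f² + f*(1 + f)*(4 + f)) - 4 = -4 + f² + f*(1 + f)*(4 + f))
W(M) = -4 + M³ + 4*M + 6*M²
z(g) = 3 (z(g) = (-4 + (-5)³ + 4*(-5) + 6*(-5)²)*3 = (-4 - 125 - 20 + 6*25)*3 = (-4 - 125 - 20 + 150)*3 = 1*3 = 3)
179 + z(-2) = 179 + 3 = 182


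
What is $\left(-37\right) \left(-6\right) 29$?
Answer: $6438$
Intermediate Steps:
$\left(-37\right) \left(-6\right) 29 = 222 \cdot 29 = 6438$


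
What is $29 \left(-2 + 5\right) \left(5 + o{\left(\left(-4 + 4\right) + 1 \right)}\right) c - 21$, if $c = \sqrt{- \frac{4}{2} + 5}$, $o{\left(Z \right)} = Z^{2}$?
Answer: $-21 + 522 \sqrt{3} \approx 883.13$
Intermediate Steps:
$c = \sqrt{3}$ ($c = \sqrt{\left(-4\right) \frac{1}{2} + 5} = \sqrt{-2 + 5} = \sqrt{3} \approx 1.732$)
$29 \left(-2 + 5\right) \left(5 + o{\left(\left(-4 + 4\right) + 1 \right)}\right) c - 21 = 29 \left(-2 + 5\right) \left(5 + \left(\left(-4 + 4\right) + 1\right)^{2}\right) \sqrt{3} - 21 = 29 \cdot 3 \left(5 + \left(0 + 1\right)^{2}\right) \sqrt{3} - 21 = 29 \cdot 3 \left(5 + 1^{2}\right) \sqrt{3} - 21 = 29 \cdot 3 \left(5 + 1\right) \sqrt{3} - 21 = 29 \cdot 3 \cdot 6 \sqrt{3} - 21 = 29 \cdot 18 \sqrt{3} - 21 = 522 \sqrt{3} - 21 = -21 + 522 \sqrt{3}$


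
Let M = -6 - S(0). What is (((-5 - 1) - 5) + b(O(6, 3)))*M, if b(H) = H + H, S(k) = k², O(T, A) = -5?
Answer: 126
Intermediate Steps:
M = -6 (M = -6 - 1*0² = -6 - 1*0 = -6 + 0 = -6)
b(H) = 2*H
(((-5 - 1) - 5) + b(O(6, 3)))*M = (((-5 - 1) - 5) + 2*(-5))*(-6) = ((-6 - 5) - 10)*(-6) = (-11 - 10)*(-6) = -21*(-6) = 126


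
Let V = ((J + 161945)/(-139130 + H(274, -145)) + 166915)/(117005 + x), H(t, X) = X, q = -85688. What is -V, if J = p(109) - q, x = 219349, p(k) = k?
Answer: -23246838883/46845703350 ≈ -0.49624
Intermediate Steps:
J = 85797 (J = 109 - 1*(-85688) = 109 + 85688 = 85797)
V = 23246838883/46845703350 (V = ((85797 + 161945)/(-139130 - 145) + 166915)/(117005 + 219349) = (247742/(-139275) + 166915)/336354 = (247742*(-1/139275) + 166915)*(1/336354) = (-247742/139275 + 166915)*(1/336354) = (23246838883/139275)*(1/336354) = 23246838883/46845703350 ≈ 0.49624)
-V = -1*23246838883/46845703350 = -23246838883/46845703350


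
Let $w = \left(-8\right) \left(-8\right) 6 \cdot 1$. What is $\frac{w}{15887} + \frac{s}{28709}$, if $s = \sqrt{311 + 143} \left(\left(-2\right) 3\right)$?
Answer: $\frac{384}{15887} - \frac{6 \sqrt{454}}{28709} \approx 0.019718$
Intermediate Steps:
$w = 384$ ($w = 64 \cdot 6 \cdot 1 = 384 \cdot 1 = 384$)
$s = - 6 \sqrt{454}$ ($s = \sqrt{454} \left(-6\right) = - 6 \sqrt{454} \approx -127.84$)
$\frac{w}{15887} + \frac{s}{28709} = \frac{384}{15887} + \frac{\left(-6\right) \sqrt{454}}{28709} = 384 \cdot \frac{1}{15887} + - 6 \sqrt{454} \cdot \frac{1}{28709} = \frac{384}{15887} - \frac{6 \sqrt{454}}{28709}$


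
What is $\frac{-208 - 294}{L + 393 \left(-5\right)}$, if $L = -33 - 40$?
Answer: $\frac{251}{1019} \approx 0.24632$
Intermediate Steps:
$L = -73$ ($L = -33 - 40 = -73$)
$\frac{-208 - 294}{L + 393 \left(-5\right)} = \frac{-208 - 294}{-73 + 393 \left(-5\right)} = - \frac{502}{-73 - 1965} = - \frac{502}{-2038} = \left(-502\right) \left(- \frac{1}{2038}\right) = \frac{251}{1019}$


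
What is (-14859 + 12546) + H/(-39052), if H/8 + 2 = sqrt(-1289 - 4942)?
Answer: -22581815/9763 - 2*I*sqrt(6231)/9763 ≈ -2313.0 - 0.016171*I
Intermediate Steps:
H = -16 + 8*I*sqrt(6231) (H = -16 + 8*sqrt(-1289 - 4942) = -16 + 8*sqrt(-6231) = -16 + 8*(I*sqrt(6231)) = -16 + 8*I*sqrt(6231) ≈ -16.0 + 631.49*I)
(-14859 + 12546) + H/(-39052) = (-14859 + 12546) + (-16 + 8*I*sqrt(6231))/(-39052) = -2313 + (-16 + 8*I*sqrt(6231))*(-1/39052) = -2313 + (4/9763 - 2*I*sqrt(6231)/9763) = -22581815/9763 - 2*I*sqrt(6231)/9763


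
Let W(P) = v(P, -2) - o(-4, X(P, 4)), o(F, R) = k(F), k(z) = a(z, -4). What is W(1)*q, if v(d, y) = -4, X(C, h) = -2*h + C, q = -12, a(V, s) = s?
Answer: 0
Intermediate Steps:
k(z) = -4
X(C, h) = C - 2*h
o(F, R) = -4
W(P) = 0 (W(P) = -4 - 1*(-4) = -4 + 4 = 0)
W(1)*q = 0*(-12) = 0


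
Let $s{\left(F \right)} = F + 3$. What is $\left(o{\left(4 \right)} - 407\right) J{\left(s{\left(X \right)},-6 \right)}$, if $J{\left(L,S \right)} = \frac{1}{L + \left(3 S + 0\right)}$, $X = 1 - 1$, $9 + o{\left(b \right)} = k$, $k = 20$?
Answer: $\frac{132}{5} \approx 26.4$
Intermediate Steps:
$o{\left(b \right)} = 11$ ($o{\left(b \right)} = -9 + 20 = 11$)
$X = 0$
$s{\left(F \right)} = 3 + F$
$J{\left(L,S \right)} = \frac{1}{L + 3 S}$
$\left(o{\left(4 \right)} - 407\right) J{\left(s{\left(X \right)},-6 \right)} = \frac{11 - 407}{\left(3 + 0\right) + 3 \left(-6\right)} = - \frac{396}{3 - 18} = - \frac{396}{-15} = \left(-396\right) \left(- \frac{1}{15}\right) = \frac{132}{5}$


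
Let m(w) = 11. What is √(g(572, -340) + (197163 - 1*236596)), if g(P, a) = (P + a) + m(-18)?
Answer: I*√39190 ≈ 197.96*I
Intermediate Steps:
g(P, a) = 11 + P + a (g(P, a) = (P + a) + 11 = 11 + P + a)
√(g(572, -340) + (197163 - 1*236596)) = √((11 + 572 - 340) + (197163 - 1*236596)) = √(243 + (197163 - 236596)) = √(243 - 39433) = √(-39190) = I*√39190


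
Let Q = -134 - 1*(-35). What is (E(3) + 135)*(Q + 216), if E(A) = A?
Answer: 16146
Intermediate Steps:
Q = -99 (Q = -134 + 35 = -99)
(E(3) + 135)*(Q + 216) = (3 + 135)*(-99 + 216) = 138*117 = 16146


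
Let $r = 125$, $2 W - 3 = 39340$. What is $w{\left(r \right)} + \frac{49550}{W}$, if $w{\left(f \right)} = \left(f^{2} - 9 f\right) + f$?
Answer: $\frac{575490475}{39343} \approx 14628.0$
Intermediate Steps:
$W = \frac{39343}{2}$ ($W = \frac{3}{2} + \frac{1}{2} \cdot 39340 = \frac{3}{2} + 19670 = \frac{39343}{2} \approx 19672.0$)
$w{\left(f \right)} = f^{2} - 8 f$
$w{\left(r \right)} + \frac{49550}{W} = 125 \left(-8 + 125\right) + \frac{49550}{\frac{39343}{2}} = 125 \cdot 117 + 49550 \cdot \frac{2}{39343} = 14625 + \frac{99100}{39343} = \frac{575490475}{39343}$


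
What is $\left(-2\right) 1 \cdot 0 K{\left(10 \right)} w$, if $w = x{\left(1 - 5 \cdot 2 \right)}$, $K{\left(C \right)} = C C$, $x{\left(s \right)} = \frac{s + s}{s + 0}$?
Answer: $0$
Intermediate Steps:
$x{\left(s \right)} = 2$ ($x{\left(s \right)} = \frac{2 s}{s} = 2$)
$K{\left(C \right)} = C^{2}$
$w = 2$
$\left(-2\right) 1 \cdot 0 K{\left(10 \right)} w = \left(-2\right) 1 \cdot 0 \cdot 10^{2} \cdot 2 = \left(-2\right) 0 \cdot 100 \cdot 2 = 0 \cdot 100 \cdot 2 = 0 \cdot 2 = 0$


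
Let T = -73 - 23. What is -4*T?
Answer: 384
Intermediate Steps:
T = -96
-4*T = -4*(-96) = 384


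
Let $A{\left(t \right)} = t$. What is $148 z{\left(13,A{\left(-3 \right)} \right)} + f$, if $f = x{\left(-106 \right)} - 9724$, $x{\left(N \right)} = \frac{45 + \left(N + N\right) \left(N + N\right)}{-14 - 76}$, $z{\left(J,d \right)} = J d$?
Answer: $- \frac{1439629}{90} \approx -15996.0$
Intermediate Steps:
$x{\left(N \right)} = - \frac{1}{2} - \frac{2 N^{2}}{45}$ ($x{\left(N \right)} = \frac{45 + 2 N 2 N}{-90} = \left(45 + 4 N^{2}\right) \left(- \frac{1}{90}\right) = - \frac{1}{2} - \frac{2 N^{2}}{45}$)
$f = - \frac{920149}{90}$ ($f = \left(- \frac{1}{2} - \frac{2 \left(-106\right)^{2}}{45}\right) - 9724 = \left(- \frac{1}{2} - \frac{22472}{45}\right) - 9724 = - \frac{44989}{90} - 9724 = - \frac{920149}{90} \approx -10224.0$)
$148 z{\left(13,A{\left(-3 \right)} \right)} + f = 148 \cdot 13 \left(-3\right) - \frac{920149}{90} = 148 \left(-39\right) - \frac{920149}{90} = -5772 - \frac{920149}{90} = - \frac{1439629}{90}$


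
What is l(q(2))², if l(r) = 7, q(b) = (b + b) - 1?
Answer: 49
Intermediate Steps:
q(b) = -1 + 2*b (q(b) = 2*b - 1 = -1 + 2*b)
l(q(2))² = 7² = 49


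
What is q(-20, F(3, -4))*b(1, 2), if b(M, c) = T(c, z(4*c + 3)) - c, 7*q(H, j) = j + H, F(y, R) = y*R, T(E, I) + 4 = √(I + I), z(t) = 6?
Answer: 192/7 - 64*√3/7 ≈ 11.593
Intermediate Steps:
T(E, I) = -4 + √2*√I (T(E, I) = -4 + √(I + I) = -4 + √(2*I) = -4 + √2*√I)
F(y, R) = R*y
q(H, j) = H/7 + j/7 (q(H, j) = (j + H)/7 = (H + j)/7 = H/7 + j/7)
b(M, c) = -4 - c + 2*√3 (b(M, c) = (-4 + √2*√6) - c = (-4 + 2*√3) - c = -4 - c + 2*√3)
q(-20, F(3, -4))*b(1, 2) = ((⅐)*(-20) + (-4*3)/7)*(-4 - 1*2 + 2*√3) = (-20/7 + (⅐)*(-12))*(-4 - 2 + 2*√3) = (-20/7 - 12/7)*(-6 + 2*√3) = -32*(-6 + 2*√3)/7 = 192/7 - 64*√3/7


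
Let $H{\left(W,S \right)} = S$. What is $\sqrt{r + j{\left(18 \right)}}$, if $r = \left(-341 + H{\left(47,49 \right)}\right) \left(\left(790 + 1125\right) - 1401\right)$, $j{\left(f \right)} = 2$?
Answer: $i \sqrt{150086} \approx 387.41 i$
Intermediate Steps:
$r = -150088$ ($r = \left(-341 + 49\right) \left(\left(790 + 1125\right) - 1401\right) = - 292 \left(1915 - 1401\right) = \left(-292\right) 514 = -150088$)
$\sqrt{r + j{\left(18 \right)}} = \sqrt{-150088 + 2} = \sqrt{-150086} = i \sqrt{150086}$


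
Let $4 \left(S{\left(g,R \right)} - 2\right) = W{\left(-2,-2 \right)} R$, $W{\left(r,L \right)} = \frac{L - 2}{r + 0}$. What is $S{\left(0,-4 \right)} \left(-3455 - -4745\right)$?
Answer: $0$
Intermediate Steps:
$W{\left(r,L \right)} = \frac{-2 + L}{r}$
$S{\left(g,R \right)} = 2 + \frac{R}{2}$ ($S{\left(g,R \right)} = 2 + \frac{\frac{-2 - 2}{-2} R}{4} = 2 + \frac{\left(- \frac{1}{2}\right) \left(-4\right) R}{4} = 2 + \frac{2 R}{4} = 2 + \frac{R}{2}$)
$S{\left(0,-4 \right)} \left(-3455 - -4745\right) = \left(2 + \frac{1}{2} \left(-4\right)\right) \left(-3455 - -4745\right) = \left(2 - 2\right) \left(-3455 + 4745\right) = 0 \cdot 1290 = 0$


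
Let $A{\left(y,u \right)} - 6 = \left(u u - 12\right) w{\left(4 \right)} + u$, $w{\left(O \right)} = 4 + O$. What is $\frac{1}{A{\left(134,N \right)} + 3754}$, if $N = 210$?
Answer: $\frac{1}{356674} \approx 2.8037 \cdot 10^{-6}$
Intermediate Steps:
$A{\left(y,u \right)} = -90 + u + 8 u^{2}$ ($A{\left(y,u \right)} = 6 + \left(\left(u u - 12\right) \left(4 + 4\right) + u\right) = 6 + \left(\left(u^{2} - 12\right) 8 + u\right) = 6 + \left(\left(-12 + u^{2}\right) 8 + u\right) = 6 + \left(\left(-96 + 8 u^{2}\right) + u\right) = 6 + \left(-96 + u + 8 u^{2}\right) = -90 + u + 8 u^{2}$)
$\frac{1}{A{\left(134,N \right)} + 3754} = \frac{1}{\left(-90 + 210 + 8 \cdot 210^{2}\right) + 3754} = \frac{1}{\left(-90 + 210 + 8 \cdot 44100\right) + 3754} = \frac{1}{\left(-90 + 210 + 352800\right) + 3754} = \frac{1}{352920 + 3754} = \frac{1}{356674}$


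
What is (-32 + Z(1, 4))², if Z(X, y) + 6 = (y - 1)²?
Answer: 841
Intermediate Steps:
Z(X, y) = -6 + (-1 + y)² (Z(X, y) = -6 + (y - 1)² = -6 + (-1 + y)²)
(-32 + Z(1, 4))² = (-32 + (-6 + (-1 + 4)²))² = (-32 + (-6 + 3²))² = (-32 + (-6 + 9))² = (-32 + 3)² = (-29)² = 841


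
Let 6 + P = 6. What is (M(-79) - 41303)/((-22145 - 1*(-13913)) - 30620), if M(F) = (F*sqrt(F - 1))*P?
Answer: 41303/38852 ≈ 1.0631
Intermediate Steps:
P = 0 (P = -6 + 6 = 0)
M(F) = 0 (M(F) = (F*sqrt(F - 1))*0 = (F*sqrt(-1 + F))*0 = 0)
(M(-79) - 41303)/((-22145 - 1*(-13913)) - 30620) = (0 - 41303)/((-22145 - 1*(-13913)) - 30620) = -41303/((-22145 + 13913) - 30620) = -41303/(-8232 - 30620) = -41303/(-38852) = -41303*(-1/38852) = 41303/38852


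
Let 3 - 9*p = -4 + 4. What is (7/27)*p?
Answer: 7/81 ≈ 0.086420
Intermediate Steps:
p = ⅓ (p = ⅓ - (-4 + 4)/9 = ⅓ - ⅑*0 = ⅓ + 0 = ⅓ ≈ 0.33333)
(7/27)*p = (7/27)*(⅓) = 7/81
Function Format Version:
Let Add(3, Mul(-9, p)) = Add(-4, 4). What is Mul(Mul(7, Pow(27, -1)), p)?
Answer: Rational(7, 81) ≈ 0.086420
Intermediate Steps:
p = Rational(1, 3) (p = Add(Rational(1, 3), Mul(Rational(-1, 9), Add(-4, 4))) = Add(Rational(1, 3), Mul(Rational(-1, 9), 0)) = Add(Rational(1, 3), 0) = Rational(1, 3) ≈ 0.33333)
Mul(Mul(7, Pow(27, -1)), p) = Mul(Mul(7, Pow(27, -1)), Rational(1, 3)) = Mul(Mul(7, Rational(1, 27)), Rational(1, 3)) = Mul(Rational(7, 27), Rational(1, 3)) = Rational(7, 81)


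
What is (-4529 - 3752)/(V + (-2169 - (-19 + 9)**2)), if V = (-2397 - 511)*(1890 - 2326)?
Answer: -8281/1265619 ≈ -0.0065430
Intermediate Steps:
V = 1267888 (V = -2908*(-436) = 1267888)
(-4529 - 3752)/(V + (-2169 - (-19 + 9)**2)) = (-4529 - 3752)/(1267888 + (-2169 - (-19 + 9)**2)) = -8281/(1267888 + (-2169 - 1*(-10)**2)) = -8281/(1267888 + (-2169 - 1*100)) = -8281/(1267888 + (-2169 - 100)) = -8281/(1267888 - 2269) = -8281/1265619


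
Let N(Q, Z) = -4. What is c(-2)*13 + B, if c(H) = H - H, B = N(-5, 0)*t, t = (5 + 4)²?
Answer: -324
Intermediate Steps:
t = 81 (t = 9² = 81)
B = -324 (B = -4*81 = -324)
c(H) = 0
c(-2)*13 + B = 0*13 - 324 = 0 - 324 = -324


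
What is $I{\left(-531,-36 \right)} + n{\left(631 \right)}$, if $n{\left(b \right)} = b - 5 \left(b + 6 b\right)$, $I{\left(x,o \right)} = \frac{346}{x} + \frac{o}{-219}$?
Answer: $- \frac{831640288}{38763} \approx -21455.0$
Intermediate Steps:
$I{\left(x,o \right)} = \frac{346}{x} - \frac{o}{219}$ ($I{\left(x,o \right)} = \frac{346}{x} + o \left(- \frac{1}{219}\right) = \frac{346}{x} - \frac{o}{219}$)
$n{\left(b \right)} = - 34 b$ ($n{\left(b \right)} = b - 5 \cdot 7 b = b - 35 b = - 34 b$)
$I{\left(-531,-36 \right)} + n{\left(631 \right)} = \left(\frac{346}{-531} - - \frac{12}{73}\right) - 21454 = \left(346 \left(- \frac{1}{531}\right) + \frac{12}{73}\right) - 21454 = \left(- \frac{346}{531} + \frac{12}{73}\right) - 21454 = - \frac{18886}{38763} - 21454 = - \frac{831640288}{38763}$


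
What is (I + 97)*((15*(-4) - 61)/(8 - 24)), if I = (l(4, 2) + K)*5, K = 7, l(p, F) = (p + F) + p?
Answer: 11011/8 ≈ 1376.4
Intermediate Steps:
l(p, F) = F + 2*p (l(p, F) = (F + p) + p = F + 2*p)
I = 85 (I = ((2 + 2*4) + 7)*5 = ((2 + 8) + 7)*5 = (10 + 7)*5 = 17*5 = 85)
(I + 97)*((15*(-4) - 61)/(8 - 24)) = (85 + 97)*((15*(-4) - 61)/(8 - 24)) = 182*((-60 - 61)/(-16)) = 182*(-121*(-1/16)) = 182*(121/16) = 11011/8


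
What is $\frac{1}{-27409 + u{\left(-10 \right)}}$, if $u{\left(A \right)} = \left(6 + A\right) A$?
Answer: $- \frac{1}{27369} \approx -3.6538 \cdot 10^{-5}$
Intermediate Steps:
$u{\left(A \right)} = A \left(6 + A\right)$
$\frac{1}{-27409 + u{\left(-10 \right)}} = \frac{1}{-27409 - 10 \left(6 - 10\right)} = \frac{1}{-27409 - -40} = \frac{1}{-27409 + 40} = \frac{1}{-27369} = - \frac{1}{27369}$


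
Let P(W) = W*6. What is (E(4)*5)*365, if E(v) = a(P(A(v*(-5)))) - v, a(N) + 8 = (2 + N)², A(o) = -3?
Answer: 445300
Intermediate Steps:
P(W) = 6*W
a(N) = -8 + (2 + N)²
E(v) = 248 - v (E(v) = (-8 + (2 + 6*(-3))²) - v = (-8 + (2 - 18)²) - v = (-8 + (-16)²) - v = (-8 + 256) - v = 248 - v)
(E(4)*5)*365 = ((248 - 1*4)*5)*365 = ((248 - 4)*5)*365 = (244*5)*365 = 1220*365 = 445300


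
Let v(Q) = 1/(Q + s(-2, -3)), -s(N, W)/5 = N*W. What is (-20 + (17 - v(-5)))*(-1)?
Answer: 104/35 ≈ 2.9714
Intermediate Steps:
s(N, W) = -5*N*W
v(Q) = 1/(-30 + Q) (v(Q) = 1/(Q - 5*(-2)*(-3)) = 1/(Q - 30) = 1/(-30 + Q))
(-20 + (17 - v(-5)))*(-1) = (-20 + (17 - 1/(-30 - 5)))*(-1) = (-20 + (17 - 1/(-35)))*(-1) = (-20 + (17 - 1*(-1/35)))*(-1) = (-20 + (17 + 1/35))*(-1) = (-20 + 596/35)*(-1) = -104/35*(-1) = 104/35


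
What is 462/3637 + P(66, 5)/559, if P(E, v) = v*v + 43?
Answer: 505574/2033083 ≈ 0.24867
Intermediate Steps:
P(E, v) = 43 + v**2 (P(E, v) = v**2 + 43 = 43 + v**2)
462/3637 + P(66, 5)/559 = 462/3637 + (43 + 5**2)/559 = 462*(1/3637) + (43 + 25)*(1/559) = 462/3637 + 68*(1/559) = 462/3637 + 68/559 = 505574/2033083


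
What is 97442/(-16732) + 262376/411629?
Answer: -17859938893/3443688214 ≈ -5.1863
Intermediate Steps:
97442/(-16732) + 262376/411629 = 97442*(-1/16732) + 262376*(1/411629) = -48721/8366 + 262376/411629 = -17859938893/3443688214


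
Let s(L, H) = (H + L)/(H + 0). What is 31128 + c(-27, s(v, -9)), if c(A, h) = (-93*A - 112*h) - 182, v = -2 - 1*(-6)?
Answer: 300553/9 ≈ 33395.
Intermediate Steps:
v = 4 (v = -2 + 6 = 4)
s(L, H) = (H + L)/H
c(A, h) = -182 - 112*h - 93*A (c(A, h) = (-112*h - 93*A) - 182 = -182 - 112*h - 93*A)
31128 + c(-27, s(v, -9)) = 31128 + (-182 - 112*(-9 + 4)/(-9) - 93*(-27)) = 31128 + (-182 - (-112)*(-5)/9 + 2511) = 31128 + (-182 - 112*5/9 + 2511) = 31128 + (-182 - 560/9 + 2511) = 31128 + 20401/9 = 300553/9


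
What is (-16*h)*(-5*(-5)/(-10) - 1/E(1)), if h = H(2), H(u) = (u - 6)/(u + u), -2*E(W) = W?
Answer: -8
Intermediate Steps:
E(W) = -W/2
H(u) = (-6 + u)/(2*u) (H(u) = (-6 + u)/((2*u)) = (-6 + u)*(1/(2*u)) = (-6 + u)/(2*u))
h = -1 (h = (½)*(-6 + 2)/2 = (½)*(½)*(-4) = -1)
(-16*h)*(-5*(-5)/(-10) - 1/E(1)) = (-16*(-1))*(-5*(-5)/(-10) - 1/((-½*1))) = 16*(25*(-⅒) - 1/(-½)) = 16*(-5/2 - 1*(-2)) = 16*(-5/2 + 2) = 16*(-½) = -8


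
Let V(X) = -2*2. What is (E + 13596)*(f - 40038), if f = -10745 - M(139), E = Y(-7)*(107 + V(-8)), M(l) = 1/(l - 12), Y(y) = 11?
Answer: -94993831218/127 ≈ -7.4798e+8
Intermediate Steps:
V(X) = -4
M(l) = 1/(-12 + l)
E = 1133 (E = 11*(107 - 4) = 11*103 = 1133)
f = -1364616/127 (f = -10745 - 1/(-12 + 139) = -10745 - 1/127 = -1364616/127 ≈ -10745.)
(E + 13596)*(f - 40038) = (1133 + 13596)*(-1364616/127 - 40038) = 14729*(-6449442/127) = -94993831218/127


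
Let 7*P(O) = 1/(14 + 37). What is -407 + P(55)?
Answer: -145298/357 ≈ -407.00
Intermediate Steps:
P(O) = 1/357 (P(O) = 1/(7*(14 + 37)) = (⅐)/51 = (⅐)*(1/51) = 1/357)
-407 + P(55) = -407 + 1/357 = -145298/357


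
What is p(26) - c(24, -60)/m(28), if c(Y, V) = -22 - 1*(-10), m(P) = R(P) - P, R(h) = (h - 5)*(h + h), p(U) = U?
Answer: 2731/105 ≈ 26.010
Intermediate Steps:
R(h) = 2*h*(-5 + h) (R(h) = (-5 + h)*(2*h) = 2*h*(-5 + h))
m(P) = -P + 2*P*(-5 + P) (m(P) = 2*P*(-5 + P) - P = -P + 2*P*(-5 + P))
c(Y, V) = -12 (c(Y, V) = -22 + 10 = -12)
p(26) - c(24, -60)/m(28) = 26 - (-12)/(28*(-11 + 2*28)) = 26 - (-12)/(28*(-11 + 56)) = 26 - (-12)/(28*45) = 26 - (-12)/1260 = 26 - 1*(-1/105) = 26 + 1/105 = 2731/105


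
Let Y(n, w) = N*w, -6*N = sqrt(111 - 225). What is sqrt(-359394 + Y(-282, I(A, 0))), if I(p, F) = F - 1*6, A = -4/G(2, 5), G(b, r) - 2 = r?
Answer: sqrt(-359394 + I*sqrt(114)) ≈ 0.009 + 599.5*I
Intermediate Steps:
G(b, r) = 2 + r
N = -I*sqrt(114)/6 (N = -sqrt(111 - 225)/6 = -I*sqrt(114)/6 ≈ -1.7795*I)
A = -4/7 (A = -4/(2 + 5) = -4/7 ≈ -0.57143)
I(p, F) = -6 + F (I(p, F) = F - 6 = -6 + F)
Y(n, w) = -I*w*sqrt(114)/6 (Y(n, w) = (-I*sqrt(114)/6)*w = -I*w*sqrt(114)/6)
sqrt(-359394 + Y(-282, I(A, 0))) = sqrt(-359394 - I*(-6 + 0)*sqrt(114)/6) = sqrt(-359394 - 1/6*I*(-6)*sqrt(114)) = sqrt(-359394 + I*sqrt(114))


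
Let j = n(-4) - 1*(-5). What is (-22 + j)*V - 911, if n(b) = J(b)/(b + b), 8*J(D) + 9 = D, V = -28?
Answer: -7051/16 ≈ -440.69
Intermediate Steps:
J(D) = -9/8 + D/8
n(b) = (-9/8 + b/8)/(2*b) (n(b) = (-9/8 + b/8)/(b + b) = (-9/8 + b/8)/((2*b)) = (-9/8 + b/8)*(1/(2*b)) = (-9/8 + b/8)/(2*b))
j = 333/64 (j = (1/16)*(-9 - 4)/(-4) - 1*(-5) = (1/16)*(-1/4)*(-13) + 5 = 13/64 + 5 = 333/64 ≈ 5.2031)
(-22 + j)*V - 911 = (-22 + 333/64)*(-28) - 911 = -1075/64*(-28) - 911 = 7525/16 - 911 = -7051/16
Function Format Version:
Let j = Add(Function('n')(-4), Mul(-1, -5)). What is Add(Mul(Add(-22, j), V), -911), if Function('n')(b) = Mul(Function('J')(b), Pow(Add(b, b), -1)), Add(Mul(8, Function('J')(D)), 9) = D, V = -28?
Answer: Rational(-7051, 16) ≈ -440.69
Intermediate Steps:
Function('J')(D) = Add(Rational(-9, 8), Mul(Rational(1, 8), D))
Function('n')(b) = Mul(Rational(1, 2), Pow(b, -1), Add(Rational(-9, 8), Mul(Rational(1, 8), b))) (Function('n')(b) = Mul(Add(Rational(-9, 8), Mul(Rational(1, 8), b)), Pow(Add(b, b), -1)) = Mul(Add(Rational(-9, 8), Mul(Rational(1, 8), b)), Pow(Mul(2, b), -1)) = Mul(Add(Rational(-9, 8), Mul(Rational(1, 8), b)), Mul(Rational(1, 2), Pow(b, -1))) = Mul(Rational(1, 2), Pow(b, -1), Add(Rational(-9, 8), Mul(Rational(1, 8), b))))
j = Rational(333, 64) (j = Add(Mul(Rational(1, 16), Pow(-4, -1), Add(-9, -4)), Mul(-1, -5)) = Add(Mul(Rational(1, 16), Rational(-1, 4), -13), 5) = Add(Rational(13, 64), 5) = Rational(333, 64) ≈ 5.2031)
Add(Mul(Add(-22, j), V), -911) = Add(Mul(Add(-22, Rational(333, 64)), -28), -911) = Add(Mul(Rational(-1075, 64), -28), -911) = Add(Rational(7525, 16), -911) = Rational(-7051, 16)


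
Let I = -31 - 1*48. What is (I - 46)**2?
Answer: 15625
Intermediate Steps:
I = -79 (I = -31 - 48 = -79)
(I - 46)**2 = (-79 - 46)**2 = (-125)**2 = 15625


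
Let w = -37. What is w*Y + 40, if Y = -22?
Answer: 854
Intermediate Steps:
w*Y + 40 = -37*(-22) + 40 = 814 + 40 = 854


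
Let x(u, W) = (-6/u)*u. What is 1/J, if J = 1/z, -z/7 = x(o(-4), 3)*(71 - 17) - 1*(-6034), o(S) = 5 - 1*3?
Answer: -39970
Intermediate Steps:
o(S) = 2 (o(S) = 5 - 3 = 2)
x(u, W) = -6
z = -39970 (z = -7*(-6*(71 - 17) - 1*(-6034)) = -7*(-6*54 + 6034) = -7*(-324 + 6034) = -7*5710 = -39970)
J = -1/39970 (J = 1/(-39970) = -1/39970 ≈ -2.5019e-5)
1/J = 1/(-1/39970) = -39970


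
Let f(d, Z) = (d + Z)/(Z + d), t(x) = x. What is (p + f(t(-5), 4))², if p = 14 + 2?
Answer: 289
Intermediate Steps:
f(d, Z) = 1 (f(d, Z) = (Z + d)/(Z + d) = 1)
p = 16
(p + f(t(-5), 4))² = (16 + 1)² = 17² = 289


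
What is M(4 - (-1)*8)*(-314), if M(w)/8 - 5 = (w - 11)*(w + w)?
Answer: -72848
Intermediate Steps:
M(w) = 40 + 16*w*(-11 + w) (M(w) = 40 + 8*((w - 11)*(w + w)) = 40 + 8*((-11 + w)*(2*w)) = 40 + 8*(2*w*(-11 + w)) = 40 + 16*w*(-11 + w))
M(4 - (-1)*8)*(-314) = (40 - 176*(4 - (-1)*8) + 16*(4 - (-1)*8)**2)*(-314) = (40 - 176*(4 - 1*(-8)) + 16*(4 - 1*(-8))**2)*(-314) = (40 - 176*(4 + 8) + 16*(4 + 8)**2)*(-314) = (40 - 176*12 + 16*12**2)*(-314) = (40 - 2112 + 16*144)*(-314) = (40 - 2112 + 2304)*(-314) = 232*(-314) = -72848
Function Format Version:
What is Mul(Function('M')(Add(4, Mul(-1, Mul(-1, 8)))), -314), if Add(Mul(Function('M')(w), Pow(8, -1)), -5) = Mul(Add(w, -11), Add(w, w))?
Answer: -72848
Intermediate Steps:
Function('M')(w) = Add(40, Mul(16, w, Add(-11, w))) (Function('M')(w) = Add(40, Mul(8, Mul(Add(w, -11), Add(w, w)))) = Add(40, Mul(8, Mul(Add(-11, w), Mul(2, w)))) = Add(40, Mul(8, Mul(2, w, Add(-11, w)))) = Add(40, Mul(16, w, Add(-11, w))))
Mul(Function('M')(Add(4, Mul(-1, Mul(-1, 8)))), -314) = Mul(Add(40, Mul(-176, Add(4, Mul(-1, Mul(-1, 8)))), Mul(16, Pow(Add(4, Mul(-1, Mul(-1, 8))), 2))), -314) = Mul(Add(40, Mul(-176, Add(4, Mul(-1, -8))), Mul(16, Pow(Add(4, Mul(-1, -8)), 2))), -314) = Mul(Add(40, Mul(-176, Add(4, 8)), Mul(16, Pow(Add(4, 8), 2))), -314) = Mul(Add(40, Mul(-176, 12), Mul(16, Pow(12, 2))), -314) = Mul(Add(40, -2112, Mul(16, 144)), -314) = Mul(Add(40, -2112, 2304), -314) = Mul(232, -314) = -72848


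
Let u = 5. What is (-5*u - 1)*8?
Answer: -208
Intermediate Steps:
(-5*u - 1)*8 = (-5*5 - 1)*8 = (-25 - 1)*8 = -26*8 = -208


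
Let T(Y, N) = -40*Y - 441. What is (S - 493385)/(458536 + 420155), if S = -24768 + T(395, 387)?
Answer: -534394/878691 ≈ -0.60817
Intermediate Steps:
T(Y, N) = -441 - 40*Y
S = -41009 (S = -24768 + (-441 - 40*395) = -24768 + (-441 - 15800) = -24768 - 16241 = -41009)
(S - 493385)/(458536 + 420155) = (-41009 - 493385)/(458536 + 420155) = -534394/878691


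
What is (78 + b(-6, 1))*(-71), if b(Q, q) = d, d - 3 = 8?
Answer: -6319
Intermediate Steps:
d = 11 (d = 3 + 8 = 11)
b(Q, q) = 11
(78 + b(-6, 1))*(-71) = (78 + 11)*(-71) = 89*(-71) = -6319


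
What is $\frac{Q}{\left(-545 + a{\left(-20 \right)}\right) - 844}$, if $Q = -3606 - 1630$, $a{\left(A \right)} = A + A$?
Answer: $\frac{5236}{1429} \approx 3.6641$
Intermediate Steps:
$a{\left(A \right)} = 2 A$
$Q = -5236$
$\frac{Q}{\left(-545 + a{\left(-20 \right)}\right) - 844} = - \frac{5236}{\left(-545 + 2 \left(-20\right)\right) - 844} = - \frac{5236}{\left(-545 - 40\right) - 844} = - \frac{5236}{-585 - 844} = - \frac{5236}{-1429} = \left(-5236\right) \left(- \frac{1}{1429}\right) = \frac{5236}{1429}$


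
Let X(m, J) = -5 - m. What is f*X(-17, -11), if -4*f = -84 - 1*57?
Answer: 423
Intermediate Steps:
f = 141/4 (f = -(-84 - 1*57)/4 = -(-84 - 57)/4 = -¼*(-141) = 141/4 ≈ 35.250)
f*X(-17, -11) = 141*(-5 - 1*(-17))/4 = 141*(-5 + 17)/4 = (141/4)*12 = 423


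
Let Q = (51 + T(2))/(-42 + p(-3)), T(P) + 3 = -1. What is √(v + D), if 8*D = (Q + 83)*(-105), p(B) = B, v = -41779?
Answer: 2*I*√96423/3 ≈ 207.01*I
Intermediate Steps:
T(P) = -4 (T(P) = -3 - 1 = -4)
Q = -47/45 (Q = (51 - 4)/(-42 - 3) = 47/(-45) = 47*(-1/45) = -47/45 ≈ -1.0444)
D = -3227/3 (D = ((-47/45 + 83)*(-105))/8 = ((3688/45)*(-105))/8 = (⅛)*(-25816/3) = -3227/3 ≈ -1075.7)
√(v + D) = √(-41779 - 3227/3) = √(-128564/3) = 2*I*√96423/3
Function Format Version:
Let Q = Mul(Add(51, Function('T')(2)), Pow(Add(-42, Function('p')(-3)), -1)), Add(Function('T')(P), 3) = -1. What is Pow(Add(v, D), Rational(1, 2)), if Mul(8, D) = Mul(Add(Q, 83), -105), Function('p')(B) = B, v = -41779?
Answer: Mul(Rational(2, 3), I, Pow(96423, Rational(1, 2))) ≈ Mul(207.01, I)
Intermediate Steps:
Function('T')(P) = -4 (Function('T')(P) = Add(-3, -1) = -4)
Q = Rational(-47, 45) (Q = Mul(Add(51, -4), Pow(Add(-42, -3), -1)) = Mul(47, Pow(-45, -1)) = Mul(47, Rational(-1, 45)) = Rational(-47, 45) ≈ -1.0444)
D = Rational(-3227, 3) (D = Mul(Rational(1, 8), Mul(Add(Rational(-47, 45), 83), -105)) = Mul(Rational(1, 8), Mul(Rational(3688, 45), -105)) = Mul(Rational(1, 8), Rational(-25816, 3)) = Rational(-3227, 3) ≈ -1075.7)
Pow(Add(v, D), Rational(1, 2)) = Pow(Add(-41779, Rational(-3227, 3)), Rational(1, 2)) = Pow(Rational(-128564, 3), Rational(1, 2)) = Mul(Rational(2, 3), I, Pow(96423, Rational(1, 2)))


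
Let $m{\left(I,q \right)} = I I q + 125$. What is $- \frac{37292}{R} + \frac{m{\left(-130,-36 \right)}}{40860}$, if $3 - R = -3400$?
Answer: $- \frac{718742189}{27809316} \approx -25.845$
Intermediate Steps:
$m{\left(I,q \right)} = 125 + q I^{2}$ ($m{\left(I,q \right)} = I^{2} q + 125 = q I^{2} + 125 = 125 + q I^{2}$)
$R = 3403$ ($R = 3 - -3400 = 3 + 3400 = 3403$)
$- \frac{37292}{R} + \frac{m{\left(-130,-36 \right)}}{40860} = - \frac{37292}{3403} + \frac{125 - 36 \left(-130\right)^{2}}{40860} = \left(-37292\right) \frac{1}{3403} + \left(125 - 608400\right) \frac{1}{40860} = - \frac{37292}{3403} + \left(125 - 608400\right) \frac{1}{40860} = - \frac{37292}{3403} - \frac{121655}{8172} = - \frac{718742189}{27809316}$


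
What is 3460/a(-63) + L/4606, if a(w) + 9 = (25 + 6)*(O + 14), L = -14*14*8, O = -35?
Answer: -8659/1551 ≈ -5.5828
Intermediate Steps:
L = -1568 (L = -196*8 = -1568)
a(w) = -660 (a(w) = -9 + (25 + 6)*(-35 + 14) = -9 + 31*(-21) = -9 - 651 = -660)
3460/a(-63) + L/4606 = 3460/(-660) - 1568/4606 = 3460*(-1/660) - 1568*1/4606 = -173/33 - 16/47 = -8659/1551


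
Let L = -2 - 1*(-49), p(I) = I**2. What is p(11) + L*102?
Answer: 4915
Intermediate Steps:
L = 47 (L = -2 + 49 = 47)
p(11) + L*102 = 11**2 + 47*102 = 121 + 4794 = 4915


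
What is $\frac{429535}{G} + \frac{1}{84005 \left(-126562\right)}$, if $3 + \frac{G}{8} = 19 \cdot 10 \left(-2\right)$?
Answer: $- \frac{2283373871163207}{16287980120920} \approx -140.19$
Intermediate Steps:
$G = -3064$ ($G = -24 + 8 \cdot 19 \cdot 10 \left(-2\right) = -24 + 8 \cdot 190 \left(-2\right) = -24 + 8 \left(-380\right) = -24 - 3040 = -3064$)
$\frac{429535}{G} + \frac{1}{84005 \left(-126562\right)} = \frac{429535}{-3064} + \frac{1}{84005 \left(-126562\right)} = 429535 \left(- \frac{1}{3064}\right) + \frac{1}{84005} \left(- \frac{1}{126562}\right) = - \frac{429535}{3064} - \frac{1}{10631840810} = - \frac{2283373871163207}{16287980120920}$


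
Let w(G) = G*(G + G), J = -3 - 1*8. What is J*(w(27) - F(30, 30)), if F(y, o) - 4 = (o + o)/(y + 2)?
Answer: -127787/8 ≈ -15973.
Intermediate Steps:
F(y, o) = 4 + 2*o/(2 + y) (F(y, o) = 4 + (o + o)/(y + 2) = 4 + (2*o)/(2 + y) = 4 + 2*o/(2 + y))
J = -11 (J = -3 - 8 = -11)
w(G) = 2*G**2 (w(G) = G*(2*G) = 2*G**2)
J*(w(27) - F(30, 30)) = -11*(2*27**2 - 2*(4 + 30 + 2*30)/(2 + 30)) = -11*(2*729 - 2*(4 + 30 + 60)/32) = -11*(1458 - 2*94/32) = -11*(1458 - 1*47/8) = -11*(1458 - 47/8) = -11*11617/8 = -127787/8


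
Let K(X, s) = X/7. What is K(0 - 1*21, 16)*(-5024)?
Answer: 15072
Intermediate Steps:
K(X, s) = X/7 (K(X, s) = X*(⅐) = X/7)
K(0 - 1*21, 16)*(-5024) = ((0 - 1*21)/7)*(-5024) = ((0 - 21)/7)*(-5024) = ((⅐)*(-21))*(-5024) = -3*(-5024) = 15072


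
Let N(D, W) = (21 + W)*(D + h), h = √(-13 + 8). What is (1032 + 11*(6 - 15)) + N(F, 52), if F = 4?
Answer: 1225 + 73*I*√5 ≈ 1225.0 + 163.23*I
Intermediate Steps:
h = I*√5 (h = √(-5) = I*√5 ≈ 2.2361*I)
N(D, W) = (21 + W)*(D + I*√5)
(1032 + 11*(6 - 15)) + N(F, 52) = (1032 + 11*(6 - 15)) + (21*4 + 4*52 + 21*I*√5 + I*52*√5) = (1032 + 11*(-9)) + (84 + 208 + 21*I*√5 + 52*I*√5) = (1032 - 99) + (292 + 73*I*√5) = 933 + (292 + 73*I*√5) = 1225 + 73*I*√5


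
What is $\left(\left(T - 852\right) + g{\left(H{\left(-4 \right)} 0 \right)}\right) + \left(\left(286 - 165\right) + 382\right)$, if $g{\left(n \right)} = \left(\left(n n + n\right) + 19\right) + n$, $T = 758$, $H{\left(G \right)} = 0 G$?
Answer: $428$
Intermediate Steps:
$H{\left(G \right)} = 0$
$g{\left(n \right)} = 19 + n^{2} + 2 n$ ($g{\left(n \right)} = \left(\left(n^{2} + n\right) + 19\right) + n = \left(\left(n + n^{2}\right) + 19\right) + n = \left(19 + n + n^{2}\right) + n = 19 + n^{2} + 2 n$)
$\left(\left(T - 852\right) + g{\left(H{\left(-4 \right)} 0 \right)}\right) + \left(\left(286 - 165\right) + 382\right) = \left(\left(758 - 852\right) + \left(19 + \left(0 \cdot 0\right)^{2} + 2 \cdot 0 \cdot 0\right)\right) + \left(\left(286 - 165\right) + 382\right) = \left(\left(758 - 852\right) + \left(19 + 0^{2} + 2 \cdot 0\right)\right) + \left(121 + 382\right) = \left(-94 + \left(19 + 0 + 0\right)\right) + 503 = \left(-94 + 19\right) + 503 = -75 + 503 = 428$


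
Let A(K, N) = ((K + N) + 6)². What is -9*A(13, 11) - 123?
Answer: -8223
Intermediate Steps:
A(K, N) = (6 + K + N)²
-9*A(13, 11) - 123 = -9*(6 + 13 + 11)² - 123 = -9*30² - 123 = -9*900 - 123 = -8100 - 123 = -8223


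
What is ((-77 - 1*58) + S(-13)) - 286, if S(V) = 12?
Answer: -409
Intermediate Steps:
((-77 - 1*58) + S(-13)) - 286 = ((-77 - 1*58) + 12) - 286 = ((-77 - 58) + 12) - 286 = (-135 + 12) - 286 = -123 - 286 = -409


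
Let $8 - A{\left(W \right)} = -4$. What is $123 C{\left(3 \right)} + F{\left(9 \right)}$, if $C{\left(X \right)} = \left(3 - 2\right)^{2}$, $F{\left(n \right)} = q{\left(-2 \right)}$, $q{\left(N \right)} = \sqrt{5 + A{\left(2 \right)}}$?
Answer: $123 + \sqrt{17} \approx 127.12$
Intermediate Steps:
$A{\left(W \right)} = 12$ ($A{\left(W \right)} = 8 - -4 = 8 + 4 = 12$)
$q{\left(N \right)} = \sqrt{17}$ ($q{\left(N \right)} = \sqrt{5 + 12} = \sqrt{17}$)
$F{\left(n \right)} = \sqrt{17}$
$C{\left(X \right)} = 1$ ($C{\left(X \right)} = 1^{2} = 1$)
$123 C{\left(3 \right)} + F{\left(9 \right)} = 123 \cdot 1 + \sqrt{17} = 123 + \sqrt{17}$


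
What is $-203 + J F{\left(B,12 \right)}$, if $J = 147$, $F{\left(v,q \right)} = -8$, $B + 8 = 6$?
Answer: $-1379$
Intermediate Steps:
$B = -2$ ($B = -8 + 6 = -2$)
$-203 + J F{\left(B,12 \right)} = -203 + 147 \left(-8\right) = -203 - 1176 = -1379$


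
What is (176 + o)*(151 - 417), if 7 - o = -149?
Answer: -88312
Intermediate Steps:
o = 156 (o = 7 - 1*(-149) = 7 + 149 = 156)
(176 + o)*(151 - 417) = (176 + 156)*(151 - 417) = 332*(-266) = -88312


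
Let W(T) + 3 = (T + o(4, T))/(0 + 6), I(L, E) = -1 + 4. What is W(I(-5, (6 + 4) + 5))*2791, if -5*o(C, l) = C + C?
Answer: -231653/30 ≈ -7721.8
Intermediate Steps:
I(L, E) = 3
o(C, l) = -2*C/5 (o(C, l) = -(C + C)/5 = -2*C/5)
W(T) = -49/15 + T/6 (W(T) = -3 + (T - 2/5*4)/(0 + 6) = -3 + (T - 8/5)/6 = -3 + (-8/5 + T)*(1/6) = -3 + (-4/15 + T/6) = -49/15 + T/6)
W(I(-5, (6 + 4) + 5))*2791 = (-49/15 + (1/6)*3)*2791 = (-49/15 + 1/2)*2791 = -83/30*2791 = -231653/30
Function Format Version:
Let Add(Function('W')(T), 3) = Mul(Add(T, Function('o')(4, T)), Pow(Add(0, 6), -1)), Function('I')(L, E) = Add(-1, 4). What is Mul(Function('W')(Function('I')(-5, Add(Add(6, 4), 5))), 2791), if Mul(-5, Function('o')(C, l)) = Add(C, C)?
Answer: Rational(-231653, 30) ≈ -7721.8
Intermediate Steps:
Function('I')(L, E) = 3
Function('o')(C, l) = Mul(Rational(-2, 5), C) (Function('o')(C, l) = Mul(Rational(-1, 5), Add(C, C)) = Mul(Rational(-1, 5), Mul(2, C)) = Mul(Rational(-2, 5), C))
Function('W')(T) = Add(Rational(-49, 15), Mul(Rational(1, 6), T)) (Function('W')(T) = Add(-3, Mul(Add(T, Mul(Rational(-2, 5), 4)), Pow(Add(0, 6), -1))) = Add(-3, Mul(Add(T, Rational(-8, 5)), Pow(6, -1))) = Add(-3, Mul(Add(Rational(-8, 5), T), Rational(1, 6))) = Add(-3, Add(Rational(-4, 15), Mul(Rational(1, 6), T))) = Add(Rational(-49, 15), Mul(Rational(1, 6), T)))
Mul(Function('W')(Function('I')(-5, Add(Add(6, 4), 5))), 2791) = Mul(Add(Rational(-49, 15), Mul(Rational(1, 6), 3)), 2791) = Mul(Add(Rational(-49, 15), Rational(1, 2)), 2791) = Mul(Rational(-83, 30), 2791) = Rational(-231653, 30)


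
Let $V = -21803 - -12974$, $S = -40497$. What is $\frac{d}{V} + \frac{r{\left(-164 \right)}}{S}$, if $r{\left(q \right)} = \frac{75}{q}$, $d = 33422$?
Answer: $- \frac{73990606067}{19545958044} \approx -3.7855$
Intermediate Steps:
$V = -8829$ ($V = -21803 + 12974 = -8829$)
$\frac{d}{V} + \frac{r{\left(-164 \right)}}{S} = \frac{33422}{-8829} + \frac{75 \frac{1}{-164}}{-40497} = 33422 \left(- \frac{1}{8829}\right) + 75 \left(- \frac{1}{164}\right) \left(- \frac{1}{40497}\right) = - \frac{33422}{8829} - - \frac{25}{2213836} = - \frac{33422}{8829} + \frac{25}{2213836} = - \frac{73990606067}{19545958044}$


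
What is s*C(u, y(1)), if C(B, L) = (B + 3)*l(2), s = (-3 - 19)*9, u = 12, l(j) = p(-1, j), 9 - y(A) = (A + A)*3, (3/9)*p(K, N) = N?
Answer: -17820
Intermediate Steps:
p(K, N) = 3*N
y(A) = 9 - 6*A (y(A) = 9 - (A + A)*3 = 9 - 2*A*3 = 9 - 6*A)
l(j) = 3*j
s = -198 (s = -22*9 = -198)
C(B, L) = 18 + 6*B (C(B, L) = (B + 3)*(3*2) = (3 + B)*6 = 18 + 6*B)
s*C(u, y(1)) = -198*(18 + 6*12) = -198*(18 + 72) = -198*90 = -17820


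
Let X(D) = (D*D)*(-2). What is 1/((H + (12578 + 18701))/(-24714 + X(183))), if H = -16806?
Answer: -91692/14473 ≈ -6.3354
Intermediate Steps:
X(D) = -2*D² (X(D) = D²*(-2) = -2*D²)
1/((H + (12578 + 18701))/(-24714 + X(183))) = 1/((-16806 + (12578 + 18701))/(-24714 - 2*183²)) = 1/((-16806 + 31279)/(-24714 - 2*33489)) = 1/(14473/(-24714 - 66978)) = 1/(14473/(-91692)) = 1/(14473*(-1/91692)) = 1/(-14473/91692) = -91692/14473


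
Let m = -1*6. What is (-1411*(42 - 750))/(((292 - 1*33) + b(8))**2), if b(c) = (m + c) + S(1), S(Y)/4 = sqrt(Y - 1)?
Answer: 332996/22707 ≈ 14.665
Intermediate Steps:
m = -6
S(Y) = 4*sqrt(-1 + Y) (S(Y) = 4*sqrt(Y - 1) = 4*sqrt(-1 + Y))
b(c) = -6 + c (b(c) = (-6 + c) + 4*sqrt(-1 + 1) = (-6 + c) + 4*sqrt(0) = (-6 + c) + 4*0 = (-6 + c) + 0 = -6 + c)
(-1411*(42 - 750))/(((292 - 1*33) + b(8))**2) = (-1411*(42 - 750))/(((292 - 1*33) + (-6 + 8))**2) = (-1411*(-708))/(((292 - 33) + 2)**2) = 998988/((259 + 2)**2) = 998988/(261**2) = 998988/68121 = 998988*(1/68121) = 332996/22707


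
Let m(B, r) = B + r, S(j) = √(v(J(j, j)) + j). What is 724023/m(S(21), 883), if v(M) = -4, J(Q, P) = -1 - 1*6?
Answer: 639312309/779672 - 724023*√17/779672 ≈ 816.15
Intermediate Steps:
J(Q, P) = -7 (J(Q, P) = -1 - 6 = -7)
S(j) = √(-4 + j)
724023/m(S(21), 883) = 724023/(√(-4 + 21) + 883) = 724023/(√17 + 883) = 724023/(883 + √17)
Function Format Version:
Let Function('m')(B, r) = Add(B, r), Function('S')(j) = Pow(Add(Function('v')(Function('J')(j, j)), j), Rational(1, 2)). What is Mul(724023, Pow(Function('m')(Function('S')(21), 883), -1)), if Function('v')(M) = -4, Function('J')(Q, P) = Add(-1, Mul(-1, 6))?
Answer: Add(Rational(639312309, 779672), Mul(Rational(-724023, 779672), Pow(17, Rational(1, 2)))) ≈ 816.15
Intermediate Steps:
Function('J')(Q, P) = -7 (Function('J')(Q, P) = Add(-1, -6) = -7)
Function('S')(j) = Pow(Add(-4, j), Rational(1, 2))
Mul(724023, Pow(Function('m')(Function('S')(21), 883), -1)) = Mul(724023, Pow(Add(Pow(Add(-4, 21), Rational(1, 2)), 883), -1)) = Mul(724023, Pow(Add(Pow(17, Rational(1, 2)), 883), -1)) = Mul(724023, Pow(Add(883, Pow(17, Rational(1, 2))), -1))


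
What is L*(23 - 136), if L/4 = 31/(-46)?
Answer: 7006/23 ≈ 304.61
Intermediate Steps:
L = -62/23 (L = 4*(31/(-46)) = 4*(31*(-1/46)) = 4*(-31/46) = -62/23 ≈ -2.6957)
L*(23 - 136) = -62*(23 - 136)/23 = -62/23*(-113) = 7006/23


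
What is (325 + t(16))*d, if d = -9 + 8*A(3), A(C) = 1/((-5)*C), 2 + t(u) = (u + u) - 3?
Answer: -50336/15 ≈ -3355.7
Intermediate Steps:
t(u) = -5 + 2*u (t(u) = -2 + ((u + u) - 3) = -2 + (2*u - 3) = -2 + (-3 + 2*u) = -5 + 2*u)
A(C) = -1/(5*C)
d = -143/15 (d = -9 + 8*(-1/5/3) = -9 + 8*(-1/5*1/3) = -9 + 8*(-1/15) = -9 - 8/15 = -143/15 ≈ -9.5333)
(325 + t(16))*d = (325 + (-5 + 2*16))*(-143/15) = (325 + (-5 + 32))*(-143/15) = (325 + 27)*(-143/15) = 352*(-143/15) = -50336/15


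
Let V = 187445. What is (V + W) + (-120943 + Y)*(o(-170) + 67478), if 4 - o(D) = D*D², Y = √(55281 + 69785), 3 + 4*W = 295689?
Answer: -1204708346319/2 + 4980482*√125066 ≈ -6.0059e+11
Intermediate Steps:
W = 147843/2 (W = -¾ + (¼)*295689 = -¾ + 295689/4 = 147843/2 ≈ 73922.)
Y = √125066 ≈ 353.65
o(D) = 4 - D³ (o(D) = 4 - D*D² = 4 - D³)
(V + W) + (-120943 + Y)*(o(-170) + 67478) = (187445 + 147843/2) + (-120943 + √125066)*((4 - 1*(-170)³) + 67478) = 522733/2 + (-120943 + √125066)*((4 - 1*(-4913000)) + 67478) = 522733/2 + (-120943 + √125066)*((4 + 4913000) + 67478) = 522733/2 + (-120943 + √125066)*(4913004 + 67478) = 522733/2 + (-120943 + √125066)*4980482 = 522733/2 + (-602354434526 + 4980482*√125066) = -1204708346319/2 + 4980482*√125066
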